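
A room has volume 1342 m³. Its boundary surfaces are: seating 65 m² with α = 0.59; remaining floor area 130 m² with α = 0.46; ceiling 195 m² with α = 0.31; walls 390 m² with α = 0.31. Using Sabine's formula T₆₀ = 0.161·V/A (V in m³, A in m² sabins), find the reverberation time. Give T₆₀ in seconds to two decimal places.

0.77 s

Total absorption A = 65·0.59 + 130·0.46 + 195·0.31 + 390·0.31 = 279.50 m² sabins.
T₆₀ = 0.161·V/A = 0.161·1342/279.50 = 0.773 s.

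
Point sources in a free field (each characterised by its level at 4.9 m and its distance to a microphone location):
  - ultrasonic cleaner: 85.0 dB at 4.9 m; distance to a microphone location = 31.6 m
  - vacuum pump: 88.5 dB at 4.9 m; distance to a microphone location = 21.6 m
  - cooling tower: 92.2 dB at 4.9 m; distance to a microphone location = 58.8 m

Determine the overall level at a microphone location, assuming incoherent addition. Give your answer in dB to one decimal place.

Propagate each source to the receiver with L = L_ref − 20·log₁₀(r/r_ref), then add intensities.
ultrasonic cleaner: 85.0 − 20·log₁₀(31.6/4.9) = 85.0 − 16.19 = 68.81 dB.
vacuum pump: 88.5 − 20·log₁₀(21.6/4.9) = 88.5 − 12.89 = 75.61 dB.
cooling tower: 92.2 − 20·log₁₀(58.8/4.9) = 92.2 − 21.58 = 70.62 dB.
Σ 10^(L/10) = 5.556e+07 → L_total = 10·log₁₀(5.556e+07) = 77.45 dB.

77.4 dB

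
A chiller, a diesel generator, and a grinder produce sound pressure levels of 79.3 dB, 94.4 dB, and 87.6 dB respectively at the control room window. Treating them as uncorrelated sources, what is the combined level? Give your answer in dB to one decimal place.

95.3 dB

For uncorrelated sources the intensities add, so convert each level to linear form, sum, and take 10·log₁₀ of the total.
Σ 10^(L/10) = 10^(79.3/10) + 10^(94.4/10) + 10^(87.6/10) = 3.415e+09.
L_total = 10·log₁₀(3.415e+09) = 95.33 dB.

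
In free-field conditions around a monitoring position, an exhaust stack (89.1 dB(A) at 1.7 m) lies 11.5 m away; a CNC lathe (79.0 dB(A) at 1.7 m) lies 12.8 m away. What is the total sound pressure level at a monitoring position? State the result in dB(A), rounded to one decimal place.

72.8 dB(A)

Propagate each source to the receiver with L = L_ref − 20·log₁₀(r/r_ref), then add intensities.
exhaust stack: 89.1 − 20·log₁₀(11.5/1.7) = 89.1 − 16.60 = 72.50 dB(A).
CNC lathe: 79.0 − 20·log₁₀(12.8/1.7) = 79.0 − 17.54 = 61.46 dB(A).
Σ 10^(L/10) = 1.916e+07 → L_total = 10·log₁₀(1.916e+07) = 72.82 dB(A).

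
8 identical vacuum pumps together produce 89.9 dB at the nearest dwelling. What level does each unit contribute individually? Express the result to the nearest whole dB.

81 dB

Dividing the total intensity by 8 lowers the level by 10·log₁₀ 8 = 9.031 dB: L₁ = 89.9 − 9.031.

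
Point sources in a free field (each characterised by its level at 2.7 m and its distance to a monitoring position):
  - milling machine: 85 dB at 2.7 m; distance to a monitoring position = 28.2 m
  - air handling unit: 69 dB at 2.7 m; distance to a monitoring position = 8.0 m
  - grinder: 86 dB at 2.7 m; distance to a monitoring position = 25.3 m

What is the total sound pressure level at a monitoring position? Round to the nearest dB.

First find each source's level at the receiver (point-source: −20·log₁₀(r/r_ref)), then combine on an intensity basis.
milling machine: 85 − 20·log₁₀(28.2/2.7) = 85 − 20.38 = 64.62 dB.
air handling unit: 69 − 20·log₁₀(8.0/2.7) = 69 − 9.43 = 59.57 dB.
grinder: 86 − 20·log₁₀(25.3/2.7) = 86 − 19.44 = 66.56 dB.
Σ 10^(L/10) = 8.338e+06 → L_total = 10·log₁₀(8.338e+06) = 69.21 dB.

69 dB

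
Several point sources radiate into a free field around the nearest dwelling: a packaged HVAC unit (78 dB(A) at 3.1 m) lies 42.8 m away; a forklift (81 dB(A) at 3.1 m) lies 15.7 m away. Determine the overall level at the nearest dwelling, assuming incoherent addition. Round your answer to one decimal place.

First find each source's level at the receiver (point-source: −20·log₁₀(r/r_ref)), then combine on an intensity basis.
packaged HVAC unit: 78 − 20·log₁₀(42.8/3.1) = 78 − 22.80 = 55.20 dB(A).
forklift: 81 − 20·log₁₀(15.7/3.1) = 81 − 14.09 = 66.91 dB(A).
Σ 10^(L/10) = 5.239e+06 → L_total = 10·log₁₀(5.239e+06) = 67.19 dB(A).

67.2 dB(A)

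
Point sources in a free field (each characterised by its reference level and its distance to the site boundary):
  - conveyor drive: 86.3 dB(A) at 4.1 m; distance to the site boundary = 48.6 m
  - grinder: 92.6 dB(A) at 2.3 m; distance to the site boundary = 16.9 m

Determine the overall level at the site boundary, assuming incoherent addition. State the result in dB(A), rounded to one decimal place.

Propagate each source to the receiver with L = L_ref − 20·log₁₀(r/r_ref), then add intensities.
conveyor drive: 86.3 − 20·log₁₀(48.6/4.1) = 86.3 − 21.48 = 64.82 dB(A).
grinder: 92.6 − 20·log₁₀(16.9/2.3) = 92.6 − 17.32 = 75.28 dB(A).
Σ 10^(L/10) = 3.674e+07 → L_total = 10·log₁₀(3.674e+07) = 75.65 dB(A).

75.7 dB(A)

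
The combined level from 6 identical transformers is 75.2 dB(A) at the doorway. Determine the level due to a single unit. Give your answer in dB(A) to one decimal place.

67.4 dB(A)

For N identical incoherent sources L_total = L₁ + 10·log₁₀ N, so L₁ = 75.2 − 10·log₁₀(6) = 75.2 − 7.782.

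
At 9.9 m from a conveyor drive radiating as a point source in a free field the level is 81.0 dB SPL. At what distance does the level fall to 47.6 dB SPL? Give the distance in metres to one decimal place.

463.1 m

Point-source spreading drops the level by 20·log₁₀(r₂/r₁); inverting, r₂/r₁ = 10^(ΔL/20).
r₂ = 9.9·10^((81.0−47.6)/20) = 9.9·10^(33.4/20) = 463.06 m.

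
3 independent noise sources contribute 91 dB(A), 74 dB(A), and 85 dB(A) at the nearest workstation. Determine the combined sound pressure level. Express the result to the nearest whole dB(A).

Incoherent sources combine by intensity addition: L_total = 10·log₁₀(Σ 10^(L_i/10)).
Σ 10^(L/10) = 10^(91/10) + 10^(74/10) + 10^(85/10) = 1.600e+09.
L_total = 10·log₁₀(1.600e+09) = 92.04 dB(A).

92 dB(A)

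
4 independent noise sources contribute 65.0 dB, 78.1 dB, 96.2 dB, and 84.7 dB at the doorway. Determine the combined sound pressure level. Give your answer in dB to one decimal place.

96.6 dB

For uncorrelated sources the intensities add, so convert each level to linear form, sum, and take 10·log₁₀ of the total.
Σ 10^(L/10) = 10^(65.0/10) + 10^(78.1/10) + 10^(96.2/10) + 10^(84.7/10) = 4.532e+09.
L_total = 10·log₁₀(4.532e+09) = 96.56 dB.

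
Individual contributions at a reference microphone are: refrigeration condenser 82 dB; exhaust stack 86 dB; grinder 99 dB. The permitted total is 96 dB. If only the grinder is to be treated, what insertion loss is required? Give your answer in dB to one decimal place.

Everything except the grinder sums to 10^(82/10) + 10^(86/10) = 5.566e+08 in linear terms, 87.46 dB.
The limit corresponds to 10^(96/10) = 3.981e+09; subtracting the fixed part leaves 3.424e+09 for the grinder, i.e. 95.35 dB.
So the grinder must be reduced from 99 to 95.35 dB: IL = 3.65 dB.

3.7 dB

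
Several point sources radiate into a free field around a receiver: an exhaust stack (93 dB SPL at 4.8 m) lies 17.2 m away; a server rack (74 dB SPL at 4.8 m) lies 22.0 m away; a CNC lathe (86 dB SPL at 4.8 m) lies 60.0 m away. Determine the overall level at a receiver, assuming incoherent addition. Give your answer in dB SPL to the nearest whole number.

First find each source's level at the receiver (point-source: −20·log₁₀(r/r_ref)), then combine on an intensity basis.
exhaust stack: 93 − 20·log₁₀(17.2/4.8) = 93 − 11.09 = 81.91 dB SPL.
server rack: 74 − 20·log₁₀(22.0/4.8) = 74 − 13.22 = 60.78 dB SPL.
CNC lathe: 86 − 20·log₁₀(60.0/4.8) = 86 − 21.94 = 64.06 dB SPL.
Σ 10^(L/10) = 1.591e+08 → L_total = 10·log₁₀(1.591e+08) = 82.02 dB SPL.

82 dB SPL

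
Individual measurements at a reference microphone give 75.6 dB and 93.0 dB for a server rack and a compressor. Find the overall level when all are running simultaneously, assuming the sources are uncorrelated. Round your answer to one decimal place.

For uncorrelated sources the intensities add, so convert each level to linear form, sum, and take 10·log₁₀ of the total.
Σ 10^(L/10) = 10^(75.6/10) + 10^(93.0/10) = 2.032e+09.
L_total = 10·log₁₀(2.032e+09) = 93.08 dB.

93.1 dB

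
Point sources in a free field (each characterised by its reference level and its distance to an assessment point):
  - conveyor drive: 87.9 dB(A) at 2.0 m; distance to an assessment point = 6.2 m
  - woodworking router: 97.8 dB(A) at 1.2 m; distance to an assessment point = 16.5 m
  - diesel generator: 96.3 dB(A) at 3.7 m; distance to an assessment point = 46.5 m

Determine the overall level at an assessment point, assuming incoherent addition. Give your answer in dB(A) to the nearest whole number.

81 dB(A)

Apply inverse-square spreading to bring every level to the receiver, then sum 10^(L/10).
conveyor drive: 87.9 − 20·log₁₀(6.2/2.0) = 87.9 − 9.83 = 78.07 dB(A).
woodworking router: 97.8 − 20·log₁₀(16.5/1.2) = 97.8 − 22.77 = 75.03 dB(A).
diesel generator: 96.3 − 20·log₁₀(46.5/3.7) = 96.3 − 21.99 = 74.31 dB(A).
Σ 10^(L/10) = 1.230e+08 → L_total = 10·log₁₀(1.230e+08) = 80.90 dB(A).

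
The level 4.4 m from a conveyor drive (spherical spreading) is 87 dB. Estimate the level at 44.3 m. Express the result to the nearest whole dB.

Point-source attenuation: ΔL = 20·log₁₀(r₂/r₁) = 20·log₁₀(44.3/4.4) = 20.059 dB.
L₂ = 87 − 20·log₁₀(44.3/4.4) = 87 − 20.059 = 66.94 dB.

67 dB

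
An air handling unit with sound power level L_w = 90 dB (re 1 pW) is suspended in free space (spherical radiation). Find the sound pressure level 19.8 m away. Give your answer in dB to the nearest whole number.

53 dB

L_p = L_w − 10·log₁₀(4π·r²) with r = 19.8 m.
4π·r² = 4927 m², 10·log₁₀ of that is 36.925 dB.
L_p = 90 − 36.925 = 53.07 dB.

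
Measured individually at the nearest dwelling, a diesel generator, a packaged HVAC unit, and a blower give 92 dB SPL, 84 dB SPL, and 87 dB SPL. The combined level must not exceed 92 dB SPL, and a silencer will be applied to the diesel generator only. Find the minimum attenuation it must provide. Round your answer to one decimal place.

2.8 dB

Fixed contribution from the other sources: Σ 10^(L/10) = 10^(84/10) + 10^(87/10) = 7.524e+08 (88.76 dB SPL).
The limit corresponds to 10^(92/10) = 1.585e+09; subtracting the fixed part leaves 8.325e+08 for the diesel generator, i.e. 89.20 dB SPL.
Required insertion loss = 92 − 89.20 = 2.80 dB.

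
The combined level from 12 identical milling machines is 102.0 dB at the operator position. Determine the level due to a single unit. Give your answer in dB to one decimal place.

91.2 dB

12 equal contributions raise the level by 10·log₁₀ 12 = 10.792 dB, so each unit alone gives 102.0 − 10.792.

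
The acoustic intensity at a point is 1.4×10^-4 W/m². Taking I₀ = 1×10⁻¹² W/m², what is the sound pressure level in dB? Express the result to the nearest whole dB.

81 dB

L = 10·log₁₀(I/I₀) = 10·log₁₀(1.4×10^-4/10⁻¹²) = 10·log₁₀(1.4×10^8).
L = 10·(0.1461 + 8) = 81.46 dB.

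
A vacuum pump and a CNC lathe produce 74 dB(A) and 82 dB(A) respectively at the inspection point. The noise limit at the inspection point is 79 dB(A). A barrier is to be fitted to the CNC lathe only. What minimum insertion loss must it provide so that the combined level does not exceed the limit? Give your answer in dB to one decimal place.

Everything except the CNC lathe sums to 10^(74/10) = 2.512e+07 in linear terms, 74.00 dB(A).
To meet 79 dB(A) overall, the treated CNC lathe may contribute at most 10^(79/10) − 2.512e+07 = 5.431e+07, i.e. 77.35 dB(A).
Required insertion loss = 82 − 77.35 = 4.65 dB.

4.7 dB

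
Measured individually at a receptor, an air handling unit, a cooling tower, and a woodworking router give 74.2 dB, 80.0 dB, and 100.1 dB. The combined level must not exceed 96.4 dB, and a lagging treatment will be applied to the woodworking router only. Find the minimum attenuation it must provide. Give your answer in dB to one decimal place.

Everything except the woodworking router sums to 10^(74.2/10) + 10^(80.0/10) = 1.263e+08 in linear terms, 81.01 dB.
To meet 96.4 dB overall, the treated woodworking router may contribute at most 10^(96.4/10) − 1.263e+08 = 4.239e+09, i.e. 96.27 dB.
Required insertion loss = 100.1 − 96.27 = 3.83 dB.

3.8 dB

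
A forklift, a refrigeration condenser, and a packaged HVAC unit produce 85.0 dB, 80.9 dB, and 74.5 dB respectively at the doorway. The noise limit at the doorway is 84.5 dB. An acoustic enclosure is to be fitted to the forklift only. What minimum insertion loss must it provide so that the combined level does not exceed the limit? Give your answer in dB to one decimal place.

The untreated sources together contribute 10^(80.9/10) + 10^(74.5/10) = 1.512e+08, i.e. 81.80 dB.
The limit corresponds to 10^(84.5/10) = 2.818e+08; subtracting the fixed part leaves 1.306e+08 for the forklift, i.e. 81.16 dB.
So the forklift must be reduced from 85.0 to 81.16 dB: IL = 3.84 dB.

3.8 dB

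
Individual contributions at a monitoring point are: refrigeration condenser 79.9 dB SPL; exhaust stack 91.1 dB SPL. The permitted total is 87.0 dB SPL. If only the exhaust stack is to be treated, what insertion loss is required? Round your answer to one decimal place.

5.0 dB

Fixed contribution from the other source: Σ 10^(L/10) = 10^(79.9/10) = 9.772e+07 (79.90 dB SPL).
The limit corresponds to 10^(87.0/10) = 5.012e+08; subtracting the fixed part leaves 4.035e+08 for the exhaust stack, i.e. 86.06 dB SPL.
Required insertion loss = 91.1 − 86.06 = 5.04 dB.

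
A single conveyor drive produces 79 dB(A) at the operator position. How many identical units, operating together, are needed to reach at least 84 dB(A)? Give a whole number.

4

The shortfall is 84 − 79 = 5.0 dB, and N units add 10·log₁₀ N, so need 10·log₁₀ N ≥ 5.0.
N ≥ 10^(5.0/10) = 3.162, so N = 4.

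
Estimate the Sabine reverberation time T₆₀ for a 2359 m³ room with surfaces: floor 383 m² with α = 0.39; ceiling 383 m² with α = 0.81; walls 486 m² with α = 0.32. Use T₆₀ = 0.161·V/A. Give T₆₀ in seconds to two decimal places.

A = Σ Sᵢαᵢ = 383·0.39 + 383·0.81 + 486·0.32 = 615.12 m².
T₆₀ = 0.161·V/A = 0.161·2359/615.12 = 0.617 s.

0.62 s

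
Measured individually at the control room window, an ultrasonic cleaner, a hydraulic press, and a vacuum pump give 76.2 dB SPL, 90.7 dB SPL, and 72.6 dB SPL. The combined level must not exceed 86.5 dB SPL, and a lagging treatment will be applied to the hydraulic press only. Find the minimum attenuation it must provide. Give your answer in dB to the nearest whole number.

Fixed contribution from the other sources: Σ 10^(L/10) = 10^(76.2/10) + 10^(72.6/10) = 5.988e+07 (77.77 dB SPL).
To meet 86.5 dB SPL overall, the treated hydraulic press may contribute at most 10^(86.5/10) − 5.988e+07 = 3.868e+08, i.e. 85.87 dB SPL.
Required insertion loss = 90.7 − 85.87 = 4.83 dB.

5 dB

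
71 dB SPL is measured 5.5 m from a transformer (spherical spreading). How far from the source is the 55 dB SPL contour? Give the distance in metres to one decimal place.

34.7 m

For a point source L₁ − L₂ = 20·log₁₀(r₂/r₁), so r₂ = r₁·10^((L₁−L₂)/20).
r₂ = 5.5·10^((71−55)/20) = 5.5·10^(16.0/20) = 34.70 m.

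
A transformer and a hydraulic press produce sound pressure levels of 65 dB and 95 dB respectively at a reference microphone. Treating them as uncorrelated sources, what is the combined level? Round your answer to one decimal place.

For uncorrelated sources the intensities add, so convert each level to linear form, sum, and take 10·log₁₀ of the total.
Σ 10^(L/10) = 10^(65/10) + 10^(95/10) = 3.165e+09.
L_total = 10·log₁₀(3.165e+09) = 95.00 dB.

95.0 dB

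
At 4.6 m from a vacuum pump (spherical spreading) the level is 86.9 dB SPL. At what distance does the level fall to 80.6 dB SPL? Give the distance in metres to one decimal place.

Point-source spreading drops the level by 20·log₁₀(r₂/r₁); inverting, r₂/r₁ = 10^(ΔL/20).
r₂ = 4.6·10^((86.9−80.6)/20) = 4.6·10^(6.3/20) = 9.50 m.

9.5 m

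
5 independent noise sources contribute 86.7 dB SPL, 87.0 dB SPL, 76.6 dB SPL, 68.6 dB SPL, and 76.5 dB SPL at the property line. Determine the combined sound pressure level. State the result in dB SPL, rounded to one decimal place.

For uncorrelated sources the intensities add, so convert each level to linear form, sum, and take 10·log₁₀ of the total.
Σ 10^(L/10) = 10^(86.7/10) + 10^(87.0/10) + 10^(76.6/10) + 10^(68.6/10) + 10^(76.5/10) = 1.067e+09.
L_total = 10·log₁₀(1.067e+09) = 90.28 dB SPL.

90.3 dB SPL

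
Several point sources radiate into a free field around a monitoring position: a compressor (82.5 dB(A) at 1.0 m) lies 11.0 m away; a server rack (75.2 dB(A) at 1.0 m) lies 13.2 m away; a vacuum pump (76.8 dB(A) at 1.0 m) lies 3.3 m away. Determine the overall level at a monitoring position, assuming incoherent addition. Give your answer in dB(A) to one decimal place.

First find each source's level at the receiver (point-source: −20·log₁₀(r/r_ref)), then combine on an intensity basis.
compressor: 82.5 − 20·log₁₀(11.0/1.0) = 82.5 − 20.83 = 61.67 dB(A).
server rack: 75.2 − 20·log₁₀(13.2/1.0) = 75.2 − 22.41 = 52.79 dB(A).
vacuum pump: 76.8 − 20·log₁₀(3.3/1.0) = 76.8 − 10.37 = 66.43 dB(A).
Σ 10^(L/10) = 6.055e+06 → L_total = 10·log₁₀(6.055e+06) = 67.82 dB(A).

67.8 dB(A)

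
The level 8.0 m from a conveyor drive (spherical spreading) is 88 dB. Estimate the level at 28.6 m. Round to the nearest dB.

77 dB

For a point source, L₂ = L₁ − 20·log₁₀(r₂/r₁).
L₂ = 88 − 20·log₁₀(28.6/8.0) = 88 − 11.066 = 76.93 dB.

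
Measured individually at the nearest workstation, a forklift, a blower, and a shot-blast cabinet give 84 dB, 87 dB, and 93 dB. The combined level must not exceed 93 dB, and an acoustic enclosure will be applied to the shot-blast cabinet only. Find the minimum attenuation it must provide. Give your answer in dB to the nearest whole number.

2 dB

Everything except the shot-blast cabinet sums to 10^(84/10) + 10^(87/10) = 7.524e+08 in linear terms, 88.76 dB.
The limit corresponds to 10^(93/10) = 1.995e+09; subtracting the fixed part leaves 1.243e+09 for the shot-blast cabinet, i.e. 90.94 dB.
Required insertion loss = 93 − 90.94 = 2.06 dB.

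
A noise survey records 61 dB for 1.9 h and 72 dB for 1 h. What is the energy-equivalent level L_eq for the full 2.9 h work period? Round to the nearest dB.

The energy average is taken in the linear domain: L_eq = 10·log₁₀[(Σ tᵢ·10^(Lᵢ/10))/T], T = 2.9 h.
Σ tᵢ·10^(Lᵢ/10) = 1.9·10^(61/10) + 1·10^(72/10) = 1.824e+07.
L_eq = 10·log₁₀(1.824e+07/2.9) = 67.99 dB.

68 dB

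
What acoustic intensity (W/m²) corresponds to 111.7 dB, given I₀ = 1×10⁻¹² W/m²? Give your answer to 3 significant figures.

0.148 W/m²

L = 10·log₁₀(I/I₀) ⇒ I = I₀·10^(L/10) = 10⁻¹² × 10^11.17.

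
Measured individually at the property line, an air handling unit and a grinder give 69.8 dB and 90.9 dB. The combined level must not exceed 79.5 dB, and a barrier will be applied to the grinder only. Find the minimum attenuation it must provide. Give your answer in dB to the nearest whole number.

Everything except the grinder sums to 10^(69.8/10) = 9.550e+06 in linear terms, 69.80 dB.
The limit corresponds to 10^(79.5/10) = 8.913e+07; subtracting the fixed part leaves 7.958e+07 for the grinder, i.e. 79.01 dB.
So the grinder must be reduced from 90.9 to 79.01 dB: IL = 11.89 dB.

12 dB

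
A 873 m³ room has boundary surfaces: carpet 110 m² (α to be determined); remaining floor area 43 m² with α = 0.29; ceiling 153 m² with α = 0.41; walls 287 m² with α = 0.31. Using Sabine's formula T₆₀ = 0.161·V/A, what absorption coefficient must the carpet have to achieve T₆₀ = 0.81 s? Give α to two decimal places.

0.09

Required total absorption A = 0.161·873/0.81 = 173.52 m².
Absorption from the other surfaces = 43·0.29 + 153·0.41 + 287·0.31 = 164.17 m², so the carpet must supply 9.35 m² over 110 m².
α = 9.35/110 = 0.085.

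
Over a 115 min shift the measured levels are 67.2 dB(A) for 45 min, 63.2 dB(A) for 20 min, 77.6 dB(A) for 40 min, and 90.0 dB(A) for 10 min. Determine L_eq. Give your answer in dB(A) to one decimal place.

80.4 dB(A)

L_eq = 10·log₁₀[(1/T)·Σ tᵢ·10^(Lᵢ/10)] with T = 115 min.
Σ tᵢ·10^(Lᵢ/10) = 45·10^(67.2/10) + 20·10^(63.2/10) + 40·10^(77.6/10) + 10·10^(90.0/10) = 1.258e+10.
L_eq = 10·log₁₀(1.258e+10/115) = 80.39 dB(A).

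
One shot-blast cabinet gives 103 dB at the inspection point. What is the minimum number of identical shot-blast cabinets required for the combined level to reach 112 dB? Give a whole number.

8

The shortfall is 112 − 103 = 9.0 dB, and N units add 10·log₁₀ N, so need 10·log₁₀ N ≥ 9.0.
N ≥ 10^(9.0/10) = 7.943, so N = 8.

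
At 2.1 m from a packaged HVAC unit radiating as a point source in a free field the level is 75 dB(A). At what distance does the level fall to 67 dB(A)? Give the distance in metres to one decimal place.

The 8.0 dB drop corresponds to a distance ratio of 10^(8.0/20) for a point source.
r₂ = 2.1·10^((75−67)/20) = 2.1·10^(8.0/20) = 5.27 m.

5.3 m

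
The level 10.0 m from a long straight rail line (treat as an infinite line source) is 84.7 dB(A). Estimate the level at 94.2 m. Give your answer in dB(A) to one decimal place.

For a line source, L₂ = L₁ − 10·log₁₀(r₂/r₁).
L₂ = 84.7 − 10·log₁₀(94.2/10.0) = 84.7 − 9.741 = 74.96 dB(A).

75.0 dB(A)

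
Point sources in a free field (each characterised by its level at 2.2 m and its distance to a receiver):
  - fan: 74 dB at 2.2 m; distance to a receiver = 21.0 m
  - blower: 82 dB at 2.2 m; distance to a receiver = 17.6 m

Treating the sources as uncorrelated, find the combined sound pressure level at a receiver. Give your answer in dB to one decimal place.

64.4 dB

Apply inverse-square spreading to bring every level to the receiver, then sum 10^(L/10).
fan: 74 − 20·log₁₀(21.0/2.2) = 74 − 19.60 = 54.40 dB.
blower: 82 − 20·log₁₀(17.6/2.2) = 82 − 18.06 = 63.94 dB.
Σ 10^(L/10) = 2.752e+06 → L_total = 10·log₁₀(2.752e+06) = 64.40 dB.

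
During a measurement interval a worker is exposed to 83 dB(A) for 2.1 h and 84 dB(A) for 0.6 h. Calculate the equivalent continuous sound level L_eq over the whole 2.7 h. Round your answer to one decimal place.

L_eq = 10·log₁₀[(1/T)·Σ tᵢ·10^(Lᵢ/10)] with T = 2.7 h.
Σ tᵢ·10^(Lᵢ/10) = 2.1·10^(83/10) + 0.6·10^(84/10) = 5.697e+08.
L_eq = 10·log₁₀(5.697e+08/2.7) = 83.24 dB(A).

83.2 dB(A)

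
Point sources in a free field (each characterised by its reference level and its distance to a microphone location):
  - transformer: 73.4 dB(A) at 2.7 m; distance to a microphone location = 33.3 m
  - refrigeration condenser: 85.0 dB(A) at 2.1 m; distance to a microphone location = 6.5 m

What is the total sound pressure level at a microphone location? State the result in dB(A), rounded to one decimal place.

Propagate each source to the receiver with L = L_ref − 20·log₁₀(r/r_ref), then add intensities.
transformer: 73.4 − 20·log₁₀(33.3/2.7) = 73.4 − 21.82 = 51.58 dB(A).
refrigeration condenser: 85.0 − 20·log₁₀(6.5/2.1) = 85.0 − 9.81 = 75.19 dB(A).
Σ 10^(L/10) = 3.315e+07 → L_total = 10·log₁₀(3.315e+07) = 75.21 dB(A).

75.2 dB(A)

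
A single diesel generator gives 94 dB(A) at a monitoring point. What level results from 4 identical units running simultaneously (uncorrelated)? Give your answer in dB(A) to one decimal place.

N identical incoherent sources raise the level by 10·log₁₀ N.
L_total = 94 + 10·log₁₀(4) = 94 + 6.021 = 100.02 dB(A).

100.0 dB(A)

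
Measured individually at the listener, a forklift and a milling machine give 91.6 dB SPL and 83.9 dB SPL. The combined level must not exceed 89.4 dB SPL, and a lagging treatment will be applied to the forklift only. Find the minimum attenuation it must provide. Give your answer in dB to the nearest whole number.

4 dB

The untreated sources together contribute 10^(83.9/10) = 2.455e+08, i.e. 83.90 dB SPL.
The limit corresponds to 10^(89.4/10) = 8.710e+08; subtracting the fixed part leaves 6.255e+08 for the forklift, i.e. 87.96 dB SPL.
So the forklift must be reduced from 91.6 to 87.96 dB SPL: IL = 3.64 dB.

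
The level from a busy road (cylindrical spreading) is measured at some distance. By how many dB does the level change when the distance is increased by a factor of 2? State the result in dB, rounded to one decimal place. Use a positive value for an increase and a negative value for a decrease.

-3.0 dB

With cylindrical spreading the level changes by −10·log₁₀(r₂/r₁).
ΔL = −10·log₁₀(2) = -3.01 dB.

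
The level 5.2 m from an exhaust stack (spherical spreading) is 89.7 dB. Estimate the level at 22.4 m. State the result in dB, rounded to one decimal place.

Spherical spreading from a point source gives a 20·log₁₀(r₂/r₁) drop.
L₂ = 89.7 − 20·log₁₀(22.4/5.2) = 89.7 − 12.685 = 77.02 dB.

77.0 dB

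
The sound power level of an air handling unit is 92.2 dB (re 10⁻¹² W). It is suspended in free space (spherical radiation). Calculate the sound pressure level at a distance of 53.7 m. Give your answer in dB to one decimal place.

46.6 dB

Free-field spherical radiation: L_p = L_w − 10·log₁₀(4π·r²), r = 53.7 m.
4π·r² = 3.624e+04 m², 10·log₁₀ of that is 45.592 dB.
L_p = 92.2 − 45.592 = 46.61 dB.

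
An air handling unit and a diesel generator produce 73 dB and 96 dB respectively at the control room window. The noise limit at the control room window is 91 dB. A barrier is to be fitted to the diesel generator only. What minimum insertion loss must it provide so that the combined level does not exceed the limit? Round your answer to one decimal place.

Fixed contribution from the other source: Σ 10^(L/10) = 10^(73/10) = 1.995e+07 (73.00 dB).
The limit corresponds to 10^(91/10) = 1.259e+09; subtracting the fixed part leaves 1.239e+09 for the diesel generator, i.e. 90.93 dB.
Required insertion loss = 96 − 90.93 = 5.07 dB.

5.1 dB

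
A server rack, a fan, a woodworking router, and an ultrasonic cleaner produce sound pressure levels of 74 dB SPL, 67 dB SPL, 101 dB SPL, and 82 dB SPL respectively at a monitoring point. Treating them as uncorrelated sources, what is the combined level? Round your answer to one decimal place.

Incoherent sources combine by intensity addition: L_total = 10·log₁₀(Σ 10^(L_i/10)).
Σ 10^(L/10) = 10^(74/10) + 10^(67/10) + 10^(101/10) + 10^(82/10) = 1.278e+10.
L_total = 10·log₁₀(1.278e+10) = 101.06 dB SPL.

101.1 dB SPL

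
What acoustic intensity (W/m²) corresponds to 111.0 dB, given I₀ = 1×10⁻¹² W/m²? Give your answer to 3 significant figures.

0.126 W/m²

L = 10·log₁₀(I/I₀) ⇒ I = I₀·10^(L/10) = 10⁻¹² × 10^11.10.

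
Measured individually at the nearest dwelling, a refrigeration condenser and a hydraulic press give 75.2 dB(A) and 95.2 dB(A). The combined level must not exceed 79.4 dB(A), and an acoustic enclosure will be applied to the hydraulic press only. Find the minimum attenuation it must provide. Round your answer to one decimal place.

Fixed contribution from the other source: Σ 10^(L/10) = 10^(75.2/10) = 3.311e+07 (75.20 dB(A)).
The limit corresponds to 10^(79.4/10) = 8.710e+07; subtracting the fixed part leaves 5.398e+07 for the hydraulic press, i.e. 77.32 dB(A).
Required insertion loss = 95.2 − 77.32 = 17.88 dB.

17.9 dB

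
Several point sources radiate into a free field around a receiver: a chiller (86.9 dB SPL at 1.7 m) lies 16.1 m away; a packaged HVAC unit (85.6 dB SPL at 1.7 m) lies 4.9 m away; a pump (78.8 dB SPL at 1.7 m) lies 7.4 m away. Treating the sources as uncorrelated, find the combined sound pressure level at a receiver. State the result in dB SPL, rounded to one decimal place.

First find each source's level at the receiver (point-source: −20·log₁₀(r/r_ref)), then combine on an intensity basis.
chiller: 86.9 − 20·log₁₀(16.1/1.7) = 86.9 − 19.53 = 67.37 dB SPL.
packaged HVAC unit: 85.6 − 20·log₁₀(4.9/1.7) = 85.6 − 9.19 = 76.41 dB SPL.
pump: 78.8 − 20·log₁₀(7.4/1.7) = 78.8 − 12.78 = 66.02 dB SPL.
Σ 10^(L/10) = 5.317e+07 → L_total = 10·log₁₀(5.317e+07) = 77.26 dB SPL.

77.3 dB SPL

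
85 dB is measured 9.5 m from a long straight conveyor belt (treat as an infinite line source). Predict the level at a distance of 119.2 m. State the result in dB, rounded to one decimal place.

Line-source attenuation: ΔL = 10·log₁₀(r₂/r₁) = 10·log₁₀(119.2/9.5) = 10.986 dB.
L₂ = 85 − 10·log₁₀(119.2/9.5) = 85 − 10.986 = 74.01 dB.

74.0 dB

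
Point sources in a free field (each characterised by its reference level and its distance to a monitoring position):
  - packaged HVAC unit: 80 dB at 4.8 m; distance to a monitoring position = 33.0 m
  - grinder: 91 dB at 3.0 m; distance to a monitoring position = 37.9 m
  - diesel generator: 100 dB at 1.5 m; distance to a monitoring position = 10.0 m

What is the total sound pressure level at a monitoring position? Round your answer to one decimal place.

Apply inverse-square spreading to bring every level to the receiver, then sum 10^(L/10).
packaged HVAC unit: 80 − 20·log₁₀(33.0/4.8) = 80 − 16.75 = 63.25 dB.
grinder: 91 − 20·log₁₀(37.9/3.0) = 91 − 22.03 = 68.97 dB.
diesel generator: 100 − 20·log₁₀(10.0/1.5) = 100 − 16.48 = 83.52 dB.
Σ 10^(L/10) = 2.350e+08 → L_total = 10·log₁₀(2.350e+08) = 83.71 dB.

83.7 dB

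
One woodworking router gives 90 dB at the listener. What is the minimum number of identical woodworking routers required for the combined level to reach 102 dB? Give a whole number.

Need L₁ + 10·log₁₀ N ≥ 102, i.e. log₁₀ N ≥ 1.20.
N ≥ 10^(12.0/10) = 15.849, so N = 16.

16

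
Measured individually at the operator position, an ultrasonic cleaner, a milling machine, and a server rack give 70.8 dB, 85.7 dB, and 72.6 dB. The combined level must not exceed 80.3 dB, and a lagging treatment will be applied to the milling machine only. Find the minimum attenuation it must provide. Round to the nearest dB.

7 dB

Everything except the milling machine sums to 10^(70.8/10) + 10^(72.6/10) = 3.022e+07 in linear terms, 74.80 dB.
To meet 80.3 dB overall, the treated milling machine may contribute at most 10^(80.3/10) − 3.022e+07 = 7.693e+07, i.e. 78.86 dB.
So the milling machine must be reduced from 85.7 to 78.86 dB: IL = 6.84 dB.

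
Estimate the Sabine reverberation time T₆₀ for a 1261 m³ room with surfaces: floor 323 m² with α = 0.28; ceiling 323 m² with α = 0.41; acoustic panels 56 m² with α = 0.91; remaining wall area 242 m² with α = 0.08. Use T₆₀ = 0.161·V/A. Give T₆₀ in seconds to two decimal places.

0.69 s

Summing Sᵢαᵢ: 323·0.28 + 323·0.41 + 56·0.91 + 242·0.08 = 293.19 m².
T₆₀ = 0.161·V/A = 0.161·1261/293.19 = 0.692 s.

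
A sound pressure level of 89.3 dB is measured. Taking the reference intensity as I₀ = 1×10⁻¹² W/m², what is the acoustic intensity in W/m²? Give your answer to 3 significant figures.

0.000851 W/m²

I = I₀·10^(L/10) = 10⁻¹² × 10^(89.3/10) = 10^(-3.070).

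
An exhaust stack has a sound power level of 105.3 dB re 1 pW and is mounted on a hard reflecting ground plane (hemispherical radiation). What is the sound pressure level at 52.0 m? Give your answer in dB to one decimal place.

Free-field hemispherical radiation: L_p = L_w − 10·log₁₀(2π·r²), r = 52.0 m.
2π·r² = 1.699e+04 m², 10·log₁₀ of that is 42.302 dB.
L_p = 105.3 − 42.302 = 63.00 dB.

63.0 dB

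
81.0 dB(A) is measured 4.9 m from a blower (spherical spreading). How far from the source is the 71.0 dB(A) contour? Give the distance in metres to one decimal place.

15.5 m

The 10.0 dB drop corresponds to a distance ratio of 10^(10.0/20) for a point source.
r₂ = 4.9·10^((81.0−71.0)/20) = 4.9·10^(10.0/20) = 15.50 m.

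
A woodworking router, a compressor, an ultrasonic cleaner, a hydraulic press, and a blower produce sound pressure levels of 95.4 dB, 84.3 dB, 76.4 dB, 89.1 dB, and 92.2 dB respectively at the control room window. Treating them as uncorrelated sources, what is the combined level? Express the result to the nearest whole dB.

98 dB

Incoherent sources combine by intensity addition: L_total = 10·log₁₀(Σ 10^(L_i/10)).
Σ 10^(L/10) = 10^(95.4/10) + 10^(84.3/10) + 10^(76.4/10) + 10^(89.1/10) + 10^(92.2/10) = 6.253e+09.
L_total = 10·log₁₀(6.253e+09) = 97.96 dB.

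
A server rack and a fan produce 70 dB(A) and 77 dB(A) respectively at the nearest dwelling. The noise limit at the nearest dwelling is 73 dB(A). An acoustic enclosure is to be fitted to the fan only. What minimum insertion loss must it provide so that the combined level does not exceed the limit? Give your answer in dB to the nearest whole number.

7 dB

Everything except the fan sums to 10^(70/10) = 1.000e+07 in linear terms, 70.00 dB(A).
The limit corresponds to 10^(73/10) = 1.995e+07; subtracting the fixed part leaves 9.953e+06 for the fan, i.e. 69.98 dB(A).
So the fan must be reduced from 77 to 69.98 dB(A): IL = 7.02 dB.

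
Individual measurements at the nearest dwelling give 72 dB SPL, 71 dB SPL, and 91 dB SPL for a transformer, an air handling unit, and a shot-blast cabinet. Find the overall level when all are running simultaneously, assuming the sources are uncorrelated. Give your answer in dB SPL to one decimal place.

Incoherent sources combine by intensity addition: L_total = 10·log₁₀(Σ 10^(L_i/10)).
Σ 10^(L/10) = 10^(72/10) + 10^(71/10) + 10^(91/10) = 1.287e+09.
L_total = 10·log₁₀(1.287e+09) = 91.10 dB SPL.

91.1 dB SPL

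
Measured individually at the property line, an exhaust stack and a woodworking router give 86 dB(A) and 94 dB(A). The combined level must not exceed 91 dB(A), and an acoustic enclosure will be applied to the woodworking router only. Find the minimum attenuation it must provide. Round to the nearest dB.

Fixed contribution from the other source: Σ 10^(L/10) = 10^(86/10) = 3.981e+08 (86.00 dB(A)).
To meet 91 dB(A) overall, the treated woodworking router may contribute at most 10^(91/10) − 3.981e+08 = 8.608e+08, i.e. 89.35 dB(A).
So the woodworking router must be reduced from 94 to 89.35 dB(A): IL = 4.65 dB.

5 dB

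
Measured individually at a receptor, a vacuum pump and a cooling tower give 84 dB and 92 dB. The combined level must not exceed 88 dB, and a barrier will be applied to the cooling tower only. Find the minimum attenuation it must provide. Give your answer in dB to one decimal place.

6.2 dB

Everything except the cooling tower sums to 10^(84/10) = 2.512e+08 in linear terms, 84.00 dB.
The limit corresponds to 10^(88/10) = 6.310e+08; subtracting the fixed part leaves 3.798e+08 for the cooling tower, i.e. 85.80 dB.
Required insertion loss = 92 − 85.80 = 6.20 dB.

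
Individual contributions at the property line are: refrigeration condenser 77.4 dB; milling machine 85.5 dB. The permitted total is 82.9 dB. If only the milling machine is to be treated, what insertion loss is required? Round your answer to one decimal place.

Everything except the milling machine sums to 10^(77.4/10) = 5.495e+07 in linear terms, 77.40 dB.
The limit corresponds to 10^(82.9/10) = 1.950e+08; subtracting the fixed part leaves 1.400e+08 for the milling machine, i.e. 81.46 dB.
Required insertion loss = 85.5 − 81.46 = 4.04 dB.

4.0 dB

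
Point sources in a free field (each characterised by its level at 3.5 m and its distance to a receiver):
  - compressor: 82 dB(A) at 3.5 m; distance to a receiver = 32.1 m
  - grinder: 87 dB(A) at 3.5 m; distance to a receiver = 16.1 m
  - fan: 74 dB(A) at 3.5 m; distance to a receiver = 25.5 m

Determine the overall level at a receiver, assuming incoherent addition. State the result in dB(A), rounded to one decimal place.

74.2 dB(A)

Apply inverse-square spreading to bring every level to the receiver, then sum 10^(L/10).
compressor: 82 − 20·log₁₀(32.1/3.5) = 82 − 19.25 = 62.75 dB(A).
grinder: 87 − 20·log₁₀(16.1/3.5) = 87 − 13.26 = 73.74 dB(A).
fan: 74 − 20·log₁₀(25.5/3.5) = 74 − 17.25 = 56.75 dB(A).
Σ 10^(L/10) = 2.604e+07 → L_total = 10·log₁₀(2.604e+07) = 74.16 dB(A).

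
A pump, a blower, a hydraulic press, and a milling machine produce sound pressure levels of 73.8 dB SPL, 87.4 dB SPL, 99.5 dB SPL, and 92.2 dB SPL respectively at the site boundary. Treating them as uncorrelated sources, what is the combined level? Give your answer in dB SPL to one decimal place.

100.5 dB SPL

Incoherent sources combine by intensity addition: L_total = 10·log₁₀(Σ 10^(L_i/10)).
Σ 10^(L/10) = 10^(73.8/10) + 10^(87.4/10) + 10^(99.5/10) + 10^(92.2/10) = 1.115e+10.
L_total = 10·log₁₀(1.115e+10) = 100.47 dB SPL.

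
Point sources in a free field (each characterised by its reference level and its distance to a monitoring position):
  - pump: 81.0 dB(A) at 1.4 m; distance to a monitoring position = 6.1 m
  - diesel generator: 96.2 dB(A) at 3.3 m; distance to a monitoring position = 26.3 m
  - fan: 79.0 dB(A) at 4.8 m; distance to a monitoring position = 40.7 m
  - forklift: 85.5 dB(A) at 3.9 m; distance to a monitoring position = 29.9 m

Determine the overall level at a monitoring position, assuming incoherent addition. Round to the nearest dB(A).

79 dB(A)

Apply inverse-square spreading to bring every level to the receiver, then sum 10^(L/10).
pump: 81.0 − 20·log₁₀(6.1/1.4) = 81.0 − 12.78 = 68.22 dB(A).
diesel generator: 96.2 − 20·log₁₀(26.3/3.3) = 96.2 − 18.03 = 78.17 dB(A).
fan: 79.0 − 20·log₁₀(40.7/4.8) = 79.0 − 18.57 = 60.43 dB(A).
forklift: 85.5 − 20·log₁₀(29.9/3.9) = 85.5 − 17.69 = 67.81 dB(A).
Σ 10^(L/10) = 7.940e+07 → L_total = 10·log₁₀(7.940e+07) = 79.00 dB(A).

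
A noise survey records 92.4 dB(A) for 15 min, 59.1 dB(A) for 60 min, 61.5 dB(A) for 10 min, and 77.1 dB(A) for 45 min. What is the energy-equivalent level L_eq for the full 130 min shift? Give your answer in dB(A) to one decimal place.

Weight each interval's intensity by its duration and average over T = 130 min:
Σ tᵢ·10^(Lᵢ/10) = 15·10^(92.4/10) + 60·10^(59.1/10) + 10·10^(61.5/10) + 45·10^(77.1/10) = 2.844e+10.
L_eq = 10·log₁₀(2.844e+10/130) = 83.40 dB(A).

83.4 dB(A)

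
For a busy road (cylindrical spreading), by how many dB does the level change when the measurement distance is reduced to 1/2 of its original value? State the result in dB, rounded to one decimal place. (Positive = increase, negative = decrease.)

+3.0 dB

With cylindrical spreading the level changes by −10·log₁₀(r₂/r₁).
ΔL = −10·log₁₀(0.5) = +3.01 dB.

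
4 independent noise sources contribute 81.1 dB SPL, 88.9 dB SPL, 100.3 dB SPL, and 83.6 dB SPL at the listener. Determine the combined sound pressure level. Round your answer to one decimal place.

100.7 dB SPL

For uncorrelated sources the intensities add, so convert each level to linear form, sum, and take 10·log₁₀ of the total.
Σ 10^(L/10) = 10^(81.1/10) + 10^(88.9/10) + 10^(100.3/10) + 10^(83.6/10) = 1.185e+10.
L_total = 10·log₁₀(1.185e+10) = 100.74 dB SPL.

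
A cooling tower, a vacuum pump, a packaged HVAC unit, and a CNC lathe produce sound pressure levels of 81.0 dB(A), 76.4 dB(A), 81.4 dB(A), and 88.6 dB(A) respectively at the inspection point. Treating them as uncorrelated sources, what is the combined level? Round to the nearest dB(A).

90 dB(A)

For uncorrelated sources the intensities add, so convert each level to linear form, sum, and take 10·log₁₀ of the total.
Σ 10^(L/10) = 10^(81.0/10) + 10^(76.4/10) + 10^(81.4/10) + 10^(88.6/10) = 1.032e+09.
L_total = 10·log₁₀(1.032e+09) = 90.14 dB(A).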